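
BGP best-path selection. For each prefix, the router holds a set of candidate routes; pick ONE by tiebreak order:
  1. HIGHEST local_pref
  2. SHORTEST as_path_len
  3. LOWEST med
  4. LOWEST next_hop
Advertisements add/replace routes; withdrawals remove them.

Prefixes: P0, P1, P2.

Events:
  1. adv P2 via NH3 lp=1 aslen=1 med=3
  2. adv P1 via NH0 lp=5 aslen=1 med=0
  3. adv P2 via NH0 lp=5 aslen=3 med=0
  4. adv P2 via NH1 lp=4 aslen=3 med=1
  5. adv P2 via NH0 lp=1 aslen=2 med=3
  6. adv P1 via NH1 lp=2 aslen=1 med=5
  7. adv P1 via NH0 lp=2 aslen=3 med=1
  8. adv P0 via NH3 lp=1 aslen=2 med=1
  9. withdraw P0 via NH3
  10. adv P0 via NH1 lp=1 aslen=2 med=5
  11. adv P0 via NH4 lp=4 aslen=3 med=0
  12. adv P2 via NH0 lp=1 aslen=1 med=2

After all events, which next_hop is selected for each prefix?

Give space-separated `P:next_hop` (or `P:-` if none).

Answer: P0:NH4 P1:NH1 P2:NH1

Derivation:
Op 1: best P0=- P1=- P2=NH3
Op 2: best P0=- P1=NH0 P2=NH3
Op 3: best P0=- P1=NH0 P2=NH0
Op 4: best P0=- P1=NH0 P2=NH0
Op 5: best P0=- P1=NH0 P2=NH1
Op 6: best P0=- P1=NH0 P2=NH1
Op 7: best P0=- P1=NH1 P2=NH1
Op 8: best P0=NH3 P1=NH1 P2=NH1
Op 9: best P0=- P1=NH1 P2=NH1
Op 10: best P0=NH1 P1=NH1 P2=NH1
Op 11: best P0=NH4 P1=NH1 P2=NH1
Op 12: best P0=NH4 P1=NH1 P2=NH1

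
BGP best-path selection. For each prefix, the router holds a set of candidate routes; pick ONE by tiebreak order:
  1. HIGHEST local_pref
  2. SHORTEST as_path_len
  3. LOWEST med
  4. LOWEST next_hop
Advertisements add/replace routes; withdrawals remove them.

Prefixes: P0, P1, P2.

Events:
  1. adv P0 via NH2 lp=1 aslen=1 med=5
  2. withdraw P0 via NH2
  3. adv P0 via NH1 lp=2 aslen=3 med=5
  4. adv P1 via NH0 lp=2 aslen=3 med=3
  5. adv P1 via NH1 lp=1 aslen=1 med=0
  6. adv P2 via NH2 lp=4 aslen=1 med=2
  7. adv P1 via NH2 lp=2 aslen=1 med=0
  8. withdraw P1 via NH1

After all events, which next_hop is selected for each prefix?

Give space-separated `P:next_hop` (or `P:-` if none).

Op 1: best P0=NH2 P1=- P2=-
Op 2: best P0=- P1=- P2=-
Op 3: best P0=NH1 P1=- P2=-
Op 4: best P0=NH1 P1=NH0 P2=-
Op 5: best P0=NH1 P1=NH0 P2=-
Op 6: best P0=NH1 P1=NH0 P2=NH2
Op 7: best P0=NH1 P1=NH2 P2=NH2
Op 8: best P0=NH1 P1=NH2 P2=NH2

Answer: P0:NH1 P1:NH2 P2:NH2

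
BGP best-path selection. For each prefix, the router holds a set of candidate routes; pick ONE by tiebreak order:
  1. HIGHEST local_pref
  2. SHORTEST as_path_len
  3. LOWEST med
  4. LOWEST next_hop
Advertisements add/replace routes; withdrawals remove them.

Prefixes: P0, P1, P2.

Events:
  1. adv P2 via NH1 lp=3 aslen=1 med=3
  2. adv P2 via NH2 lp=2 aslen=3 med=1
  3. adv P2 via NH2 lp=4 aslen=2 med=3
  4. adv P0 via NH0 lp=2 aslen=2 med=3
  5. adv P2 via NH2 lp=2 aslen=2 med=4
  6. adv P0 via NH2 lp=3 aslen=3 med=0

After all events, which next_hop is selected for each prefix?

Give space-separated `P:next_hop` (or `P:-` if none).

Answer: P0:NH2 P1:- P2:NH1

Derivation:
Op 1: best P0=- P1=- P2=NH1
Op 2: best P0=- P1=- P2=NH1
Op 3: best P0=- P1=- P2=NH2
Op 4: best P0=NH0 P1=- P2=NH2
Op 5: best P0=NH0 P1=- P2=NH1
Op 6: best P0=NH2 P1=- P2=NH1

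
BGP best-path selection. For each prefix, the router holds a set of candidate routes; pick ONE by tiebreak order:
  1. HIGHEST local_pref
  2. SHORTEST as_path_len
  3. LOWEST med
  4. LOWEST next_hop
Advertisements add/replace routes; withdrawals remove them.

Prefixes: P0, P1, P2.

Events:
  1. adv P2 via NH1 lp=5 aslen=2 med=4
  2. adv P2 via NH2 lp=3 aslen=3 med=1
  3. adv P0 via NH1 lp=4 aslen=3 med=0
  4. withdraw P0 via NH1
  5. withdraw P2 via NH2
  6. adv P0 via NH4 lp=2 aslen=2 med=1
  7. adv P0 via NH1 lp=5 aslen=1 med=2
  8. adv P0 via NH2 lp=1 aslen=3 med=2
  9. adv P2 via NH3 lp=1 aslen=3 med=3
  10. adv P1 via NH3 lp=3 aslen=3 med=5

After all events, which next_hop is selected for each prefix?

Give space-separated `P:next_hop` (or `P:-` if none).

Op 1: best P0=- P1=- P2=NH1
Op 2: best P0=- P1=- P2=NH1
Op 3: best P0=NH1 P1=- P2=NH1
Op 4: best P0=- P1=- P2=NH1
Op 5: best P0=- P1=- P2=NH1
Op 6: best P0=NH4 P1=- P2=NH1
Op 7: best P0=NH1 P1=- P2=NH1
Op 8: best P0=NH1 P1=- P2=NH1
Op 9: best P0=NH1 P1=- P2=NH1
Op 10: best P0=NH1 P1=NH3 P2=NH1

Answer: P0:NH1 P1:NH3 P2:NH1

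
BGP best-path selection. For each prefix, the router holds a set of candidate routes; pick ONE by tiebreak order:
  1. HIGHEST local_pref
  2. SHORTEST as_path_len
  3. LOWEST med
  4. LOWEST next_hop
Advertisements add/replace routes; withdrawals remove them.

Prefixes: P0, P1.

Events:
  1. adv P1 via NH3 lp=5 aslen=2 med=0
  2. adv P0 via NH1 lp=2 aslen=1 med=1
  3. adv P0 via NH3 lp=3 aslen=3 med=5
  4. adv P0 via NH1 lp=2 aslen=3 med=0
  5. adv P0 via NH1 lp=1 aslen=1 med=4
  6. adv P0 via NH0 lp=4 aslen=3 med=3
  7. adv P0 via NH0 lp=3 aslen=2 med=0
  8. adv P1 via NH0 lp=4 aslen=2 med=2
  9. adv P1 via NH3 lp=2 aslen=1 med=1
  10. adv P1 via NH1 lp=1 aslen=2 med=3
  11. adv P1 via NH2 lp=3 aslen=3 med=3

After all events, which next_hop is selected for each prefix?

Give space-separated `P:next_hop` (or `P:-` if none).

Answer: P0:NH0 P1:NH0

Derivation:
Op 1: best P0=- P1=NH3
Op 2: best P0=NH1 P1=NH3
Op 3: best P0=NH3 P1=NH3
Op 4: best P0=NH3 P1=NH3
Op 5: best P0=NH3 P1=NH3
Op 6: best P0=NH0 P1=NH3
Op 7: best P0=NH0 P1=NH3
Op 8: best P0=NH0 P1=NH3
Op 9: best P0=NH0 P1=NH0
Op 10: best P0=NH0 P1=NH0
Op 11: best P0=NH0 P1=NH0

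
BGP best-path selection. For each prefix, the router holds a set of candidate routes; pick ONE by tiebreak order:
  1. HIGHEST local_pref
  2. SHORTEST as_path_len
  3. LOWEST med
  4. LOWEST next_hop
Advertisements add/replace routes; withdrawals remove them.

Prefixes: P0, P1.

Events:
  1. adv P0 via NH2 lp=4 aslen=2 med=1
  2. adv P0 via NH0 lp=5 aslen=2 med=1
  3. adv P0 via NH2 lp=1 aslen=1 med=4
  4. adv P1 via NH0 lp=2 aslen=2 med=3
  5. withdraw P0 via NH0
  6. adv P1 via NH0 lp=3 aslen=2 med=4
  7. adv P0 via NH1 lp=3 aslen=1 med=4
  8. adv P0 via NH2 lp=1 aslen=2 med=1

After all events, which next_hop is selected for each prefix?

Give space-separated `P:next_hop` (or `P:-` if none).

Answer: P0:NH1 P1:NH0

Derivation:
Op 1: best P0=NH2 P1=-
Op 2: best P0=NH0 P1=-
Op 3: best P0=NH0 P1=-
Op 4: best P0=NH0 P1=NH0
Op 5: best P0=NH2 P1=NH0
Op 6: best P0=NH2 P1=NH0
Op 7: best P0=NH1 P1=NH0
Op 8: best P0=NH1 P1=NH0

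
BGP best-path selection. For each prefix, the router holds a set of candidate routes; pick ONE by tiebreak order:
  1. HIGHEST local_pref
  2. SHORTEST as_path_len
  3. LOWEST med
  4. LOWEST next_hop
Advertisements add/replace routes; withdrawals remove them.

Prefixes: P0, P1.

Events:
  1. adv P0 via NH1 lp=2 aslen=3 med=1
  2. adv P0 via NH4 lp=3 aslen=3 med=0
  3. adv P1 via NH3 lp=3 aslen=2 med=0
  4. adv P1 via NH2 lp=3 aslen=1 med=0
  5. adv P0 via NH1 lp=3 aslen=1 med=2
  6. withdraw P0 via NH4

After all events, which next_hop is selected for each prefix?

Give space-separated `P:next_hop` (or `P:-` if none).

Answer: P0:NH1 P1:NH2

Derivation:
Op 1: best P0=NH1 P1=-
Op 2: best P0=NH4 P1=-
Op 3: best P0=NH4 P1=NH3
Op 4: best P0=NH4 P1=NH2
Op 5: best P0=NH1 P1=NH2
Op 6: best P0=NH1 P1=NH2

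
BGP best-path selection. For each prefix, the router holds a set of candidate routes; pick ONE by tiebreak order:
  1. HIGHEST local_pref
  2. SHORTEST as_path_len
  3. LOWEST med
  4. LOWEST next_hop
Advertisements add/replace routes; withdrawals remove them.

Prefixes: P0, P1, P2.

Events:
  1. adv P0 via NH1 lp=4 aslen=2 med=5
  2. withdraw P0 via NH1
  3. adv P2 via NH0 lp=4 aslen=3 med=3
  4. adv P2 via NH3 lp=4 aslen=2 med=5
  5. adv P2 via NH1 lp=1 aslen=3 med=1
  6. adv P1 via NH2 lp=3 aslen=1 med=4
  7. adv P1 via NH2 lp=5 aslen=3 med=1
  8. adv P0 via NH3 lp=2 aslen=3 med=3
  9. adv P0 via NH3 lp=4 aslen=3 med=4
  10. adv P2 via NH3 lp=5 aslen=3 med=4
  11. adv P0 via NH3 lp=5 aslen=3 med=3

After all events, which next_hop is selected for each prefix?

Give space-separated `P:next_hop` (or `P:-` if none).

Answer: P0:NH3 P1:NH2 P2:NH3

Derivation:
Op 1: best P0=NH1 P1=- P2=-
Op 2: best P0=- P1=- P2=-
Op 3: best P0=- P1=- P2=NH0
Op 4: best P0=- P1=- P2=NH3
Op 5: best P0=- P1=- P2=NH3
Op 6: best P0=- P1=NH2 P2=NH3
Op 7: best P0=- P1=NH2 P2=NH3
Op 8: best P0=NH3 P1=NH2 P2=NH3
Op 9: best P0=NH3 P1=NH2 P2=NH3
Op 10: best P0=NH3 P1=NH2 P2=NH3
Op 11: best P0=NH3 P1=NH2 P2=NH3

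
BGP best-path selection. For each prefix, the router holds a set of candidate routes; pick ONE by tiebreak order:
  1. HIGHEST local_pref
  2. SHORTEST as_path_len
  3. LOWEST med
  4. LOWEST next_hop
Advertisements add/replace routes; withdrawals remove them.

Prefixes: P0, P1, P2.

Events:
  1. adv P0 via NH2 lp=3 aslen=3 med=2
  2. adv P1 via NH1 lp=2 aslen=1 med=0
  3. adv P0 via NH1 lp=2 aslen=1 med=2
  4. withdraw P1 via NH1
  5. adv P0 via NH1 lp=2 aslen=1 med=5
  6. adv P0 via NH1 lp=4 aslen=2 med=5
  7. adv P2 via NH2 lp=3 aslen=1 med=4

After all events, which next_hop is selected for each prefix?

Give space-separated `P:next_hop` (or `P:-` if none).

Answer: P0:NH1 P1:- P2:NH2

Derivation:
Op 1: best P0=NH2 P1=- P2=-
Op 2: best P0=NH2 P1=NH1 P2=-
Op 3: best P0=NH2 P1=NH1 P2=-
Op 4: best P0=NH2 P1=- P2=-
Op 5: best P0=NH2 P1=- P2=-
Op 6: best P0=NH1 P1=- P2=-
Op 7: best P0=NH1 P1=- P2=NH2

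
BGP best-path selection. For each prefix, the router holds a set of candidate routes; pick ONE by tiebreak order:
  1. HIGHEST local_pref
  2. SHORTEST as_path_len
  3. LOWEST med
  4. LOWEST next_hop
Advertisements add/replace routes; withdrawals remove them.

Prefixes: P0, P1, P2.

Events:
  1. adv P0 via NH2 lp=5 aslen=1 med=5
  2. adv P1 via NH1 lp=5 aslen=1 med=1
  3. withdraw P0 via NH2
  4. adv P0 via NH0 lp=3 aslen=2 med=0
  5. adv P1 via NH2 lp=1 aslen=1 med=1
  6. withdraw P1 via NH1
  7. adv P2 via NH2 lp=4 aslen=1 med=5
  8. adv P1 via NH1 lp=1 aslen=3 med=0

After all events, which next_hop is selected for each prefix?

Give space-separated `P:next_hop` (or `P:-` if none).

Op 1: best P0=NH2 P1=- P2=-
Op 2: best P0=NH2 P1=NH1 P2=-
Op 3: best P0=- P1=NH1 P2=-
Op 4: best P0=NH0 P1=NH1 P2=-
Op 5: best P0=NH0 P1=NH1 P2=-
Op 6: best P0=NH0 P1=NH2 P2=-
Op 7: best P0=NH0 P1=NH2 P2=NH2
Op 8: best P0=NH0 P1=NH2 P2=NH2

Answer: P0:NH0 P1:NH2 P2:NH2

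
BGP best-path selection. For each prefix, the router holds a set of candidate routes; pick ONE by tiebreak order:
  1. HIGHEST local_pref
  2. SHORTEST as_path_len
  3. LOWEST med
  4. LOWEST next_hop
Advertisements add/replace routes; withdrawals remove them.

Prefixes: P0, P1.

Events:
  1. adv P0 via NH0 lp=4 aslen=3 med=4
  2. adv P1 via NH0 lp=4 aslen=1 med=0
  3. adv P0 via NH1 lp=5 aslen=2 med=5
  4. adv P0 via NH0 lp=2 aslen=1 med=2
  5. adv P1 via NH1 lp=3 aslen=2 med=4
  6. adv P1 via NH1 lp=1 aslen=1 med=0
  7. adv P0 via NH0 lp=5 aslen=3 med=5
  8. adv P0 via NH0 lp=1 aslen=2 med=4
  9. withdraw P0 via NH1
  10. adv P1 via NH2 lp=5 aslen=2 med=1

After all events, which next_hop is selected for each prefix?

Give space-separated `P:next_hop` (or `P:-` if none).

Answer: P0:NH0 P1:NH2

Derivation:
Op 1: best P0=NH0 P1=-
Op 2: best P0=NH0 P1=NH0
Op 3: best P0=NH1 P1=NH0
Op 4: best P0=NH1 P1=NH0
Op 5: best P0=NH1 P1=NH0
Op 6: best P0=NH1 P1=NH0
Op 7: best P0=NH1 P1=NH0
Op 8: best P0=NH1 P1=NH0
Op 9: best P0=NH0 P1=NH0
Op 10: best P0=NH0 P1=NH2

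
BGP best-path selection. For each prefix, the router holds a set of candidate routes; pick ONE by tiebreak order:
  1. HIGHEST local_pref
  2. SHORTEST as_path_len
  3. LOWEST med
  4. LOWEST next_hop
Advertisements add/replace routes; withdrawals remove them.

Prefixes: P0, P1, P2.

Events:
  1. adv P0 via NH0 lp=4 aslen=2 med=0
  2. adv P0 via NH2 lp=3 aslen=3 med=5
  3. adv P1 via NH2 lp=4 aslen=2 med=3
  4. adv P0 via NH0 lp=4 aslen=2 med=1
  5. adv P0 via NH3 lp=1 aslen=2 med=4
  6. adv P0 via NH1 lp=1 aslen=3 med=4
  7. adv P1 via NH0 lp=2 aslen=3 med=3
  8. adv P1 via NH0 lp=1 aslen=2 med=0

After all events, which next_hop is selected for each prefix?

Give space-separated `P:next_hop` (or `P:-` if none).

Answer: P0:NH0 P1:NH2 P2:-

Derivation:
Op 1: best P0=NH0 P1=- P2=-
Op 2: best P0=NH0 P1=- P2=-
Op 3: best P0=NH0 P1=NH2 P2=-
Op 4: best P0=NH0 P1=NH2 P2=-
Op 5: best P0=NH0 P1=NH2 P2=-
Op 6: best P0=NH0 P1=NH2 P2=-
Op 7: best P0=NH0 P1=NH2 P2=-
Op 8: best P0=NH0 P1=NH2 P2=-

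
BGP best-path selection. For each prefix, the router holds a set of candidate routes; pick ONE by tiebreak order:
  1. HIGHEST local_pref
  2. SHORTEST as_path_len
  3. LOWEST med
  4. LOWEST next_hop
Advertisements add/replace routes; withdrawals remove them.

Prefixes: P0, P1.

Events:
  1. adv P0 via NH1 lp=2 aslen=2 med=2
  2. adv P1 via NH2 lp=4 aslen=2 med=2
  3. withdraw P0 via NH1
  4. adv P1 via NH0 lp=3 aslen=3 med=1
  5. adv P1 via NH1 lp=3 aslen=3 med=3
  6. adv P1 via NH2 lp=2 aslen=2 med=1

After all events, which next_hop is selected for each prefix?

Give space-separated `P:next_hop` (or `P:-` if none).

Op 1: best P0=NH1 P1=-
Op 2: best P0=NH1 P1=NH2
Op 3: best P0=- P1=NH2
Op 4: best P0=- P1=NH2
Op 5: best P0=- P1=NH2
Op 6: best P0=- P1=NH0

Answer: P0:- P1:NH0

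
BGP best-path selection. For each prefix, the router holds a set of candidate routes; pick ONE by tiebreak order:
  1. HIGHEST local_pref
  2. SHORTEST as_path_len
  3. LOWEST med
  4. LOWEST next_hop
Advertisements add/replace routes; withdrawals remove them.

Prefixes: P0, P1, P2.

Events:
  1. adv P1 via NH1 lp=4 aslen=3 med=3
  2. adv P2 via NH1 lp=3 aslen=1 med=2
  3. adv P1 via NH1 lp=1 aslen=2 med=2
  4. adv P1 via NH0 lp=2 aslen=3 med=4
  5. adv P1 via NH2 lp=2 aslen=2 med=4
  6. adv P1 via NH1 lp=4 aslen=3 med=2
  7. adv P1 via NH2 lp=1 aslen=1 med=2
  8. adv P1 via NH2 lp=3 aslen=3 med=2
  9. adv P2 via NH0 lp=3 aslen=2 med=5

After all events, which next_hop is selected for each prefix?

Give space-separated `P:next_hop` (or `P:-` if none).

Answer: P0:- P1:NH1 P2:NH1

Derivation:
Op 1: best P0=- P1=NH1 P2=-
Op 2: best P0=- P1=NH1 P2=NH1
Op 3: best P0=- P1=NH1 P2=NH1
Op 4: best P0=- P1=NH0 P2=NH1
Op 5: best P0=- P1=NH2 P2=NH1
Op 6: best P0=- P1=NH1 P2=NH1
Op 7: best P0=- P1=NH1 P2=NH1
Op 8: best P0=- P1=NH1 P2=NH1
Op 9: best P0=- P1=NH1 P2=NH1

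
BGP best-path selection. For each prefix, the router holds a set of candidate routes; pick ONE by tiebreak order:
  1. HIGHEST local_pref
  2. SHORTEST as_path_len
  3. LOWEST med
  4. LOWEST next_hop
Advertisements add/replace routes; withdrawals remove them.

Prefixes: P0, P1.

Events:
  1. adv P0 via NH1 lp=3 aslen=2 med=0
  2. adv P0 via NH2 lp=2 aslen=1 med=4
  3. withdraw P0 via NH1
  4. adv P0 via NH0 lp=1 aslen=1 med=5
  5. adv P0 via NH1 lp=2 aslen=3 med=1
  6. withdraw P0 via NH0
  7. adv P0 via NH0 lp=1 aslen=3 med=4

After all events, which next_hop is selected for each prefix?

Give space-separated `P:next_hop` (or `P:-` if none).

Answer: P0:NH2 P1:-

Derivation:
Op 1: best P0=NH1 P1=-
Op 2: best P0=NH1 P1=-
Op 3: best P0=NH2 P1=-
Op 4: best P0=NH2 P1=-
Op 5: best P0=NH2 P1=-
Op 6: best P0=NH2 P1=-
Op 7: best P0=NH2 P1=-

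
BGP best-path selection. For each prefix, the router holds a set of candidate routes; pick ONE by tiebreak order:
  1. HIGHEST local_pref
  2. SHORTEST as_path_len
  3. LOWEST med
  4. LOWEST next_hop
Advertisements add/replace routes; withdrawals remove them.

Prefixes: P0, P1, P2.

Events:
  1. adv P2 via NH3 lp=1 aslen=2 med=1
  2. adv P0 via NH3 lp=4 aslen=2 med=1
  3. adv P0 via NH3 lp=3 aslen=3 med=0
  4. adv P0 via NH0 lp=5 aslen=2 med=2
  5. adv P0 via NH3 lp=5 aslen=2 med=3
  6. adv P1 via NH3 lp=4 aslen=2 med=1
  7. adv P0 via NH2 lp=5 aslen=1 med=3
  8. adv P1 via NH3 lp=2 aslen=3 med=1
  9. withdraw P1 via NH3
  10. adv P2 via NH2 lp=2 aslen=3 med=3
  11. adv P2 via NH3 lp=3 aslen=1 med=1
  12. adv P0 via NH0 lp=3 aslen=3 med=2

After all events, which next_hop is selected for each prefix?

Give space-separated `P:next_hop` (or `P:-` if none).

Answer: P0:NH2 P1:- P2:NH3

Derivation:
Op 1: best P0=- P1=- P2=NH3
Op 2: best P0=NH3 P1=- P2=NH3
Op 3: best P0=NH3 P1=- P2=NH3
Op 4: best P0=NH0 P1=- P2=NH3
Op 5: best P0=NH0 P1=- P2=NH3
Op 6: best P0=NH0 P1=NH3 P2=NH3
Op 7: best P0=NH2 P1=NH3 P2=NH3
Op 8: best P0=NH2 P1=NH3 P2=NH3
Op 9: best P0=NH2 P1=- P2=NH3
Op 10: best P0=NH2 P1=- P2=NH2
Op 11: best P0=NH2 P1=- P2=NH3
Op 12: best P0=NH2 P1=- P2=NH3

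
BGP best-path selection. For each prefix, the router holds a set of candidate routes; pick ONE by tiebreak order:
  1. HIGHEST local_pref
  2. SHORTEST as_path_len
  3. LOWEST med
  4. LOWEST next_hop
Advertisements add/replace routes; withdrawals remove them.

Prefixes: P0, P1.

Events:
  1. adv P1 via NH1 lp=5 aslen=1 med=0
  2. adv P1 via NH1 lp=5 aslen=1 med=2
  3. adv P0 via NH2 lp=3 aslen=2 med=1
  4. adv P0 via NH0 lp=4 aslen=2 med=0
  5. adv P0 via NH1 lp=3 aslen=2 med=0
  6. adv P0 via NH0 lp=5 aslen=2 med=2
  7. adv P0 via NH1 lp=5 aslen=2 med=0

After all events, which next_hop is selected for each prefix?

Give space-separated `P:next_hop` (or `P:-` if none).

Answer: P0:NH1 P1:NH1

Derivation:
Op 1: best P0=- P1=NH1
Op 2: best P0=- P1=NH1
Op 3: best P0=NH2 P1=NH1
Op 4: best P0=NH0 P1=NH1
Op 5: best P0=NH0 P1=NH1
Op 6: best P0=NH0 P1=NH1
Op 7: best P0=NH1 P1=NH1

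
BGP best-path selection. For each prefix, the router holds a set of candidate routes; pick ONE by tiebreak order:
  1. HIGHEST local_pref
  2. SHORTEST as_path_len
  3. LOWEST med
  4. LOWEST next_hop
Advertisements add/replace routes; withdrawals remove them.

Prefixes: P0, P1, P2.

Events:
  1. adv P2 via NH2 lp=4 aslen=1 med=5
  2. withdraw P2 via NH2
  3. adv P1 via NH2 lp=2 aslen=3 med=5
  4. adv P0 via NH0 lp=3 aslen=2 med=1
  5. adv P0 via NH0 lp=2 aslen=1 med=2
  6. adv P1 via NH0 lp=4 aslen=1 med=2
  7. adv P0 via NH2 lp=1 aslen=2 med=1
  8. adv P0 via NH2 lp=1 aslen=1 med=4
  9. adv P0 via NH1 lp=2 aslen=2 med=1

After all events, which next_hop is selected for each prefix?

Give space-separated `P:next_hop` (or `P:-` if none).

Op 1: best P0=- P1=- P2=NH2
Op 2: best P0=- P1=- P2=-
Op 3: best P0=- P1=NH2 P2=-
Op 4: best P0=NH0 P1=NH2 P2=-
Op 5: best P0=NH0 P1=NH2 P2=-
Op 6: best P0=NH0 P1=NH0 P2=-
Op 7: best P0=NH0 P1=NH0 P2=-
Op 8: best P0=NH0 P1=NH0 P2=-
Op 9: best P0=NH0 P1=NH0 P2=-

Answer: P0:NH0 P1:NH0 P2:-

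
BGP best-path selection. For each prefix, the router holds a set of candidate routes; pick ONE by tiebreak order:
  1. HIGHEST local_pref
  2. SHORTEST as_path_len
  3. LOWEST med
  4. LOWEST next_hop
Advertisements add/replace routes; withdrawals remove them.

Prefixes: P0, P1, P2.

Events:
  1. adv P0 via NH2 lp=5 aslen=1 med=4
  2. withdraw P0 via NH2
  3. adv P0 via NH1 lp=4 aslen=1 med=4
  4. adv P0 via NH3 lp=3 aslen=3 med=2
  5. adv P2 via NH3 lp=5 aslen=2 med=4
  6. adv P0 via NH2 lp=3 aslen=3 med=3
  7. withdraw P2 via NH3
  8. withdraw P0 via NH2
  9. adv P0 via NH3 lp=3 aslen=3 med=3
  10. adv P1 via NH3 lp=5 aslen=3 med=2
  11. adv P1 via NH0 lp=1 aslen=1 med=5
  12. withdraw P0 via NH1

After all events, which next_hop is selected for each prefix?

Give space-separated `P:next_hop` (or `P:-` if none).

Answer: P0:NH3 P1:NH3 P2:-

Derivation:
Op 1: best P0=NH2 P1=- P2=-
Op 2: best P0=- P1=- P2=-
Op 3: best P0=NH1 P1=- P2=-
Op 4: best P0=NH1 P1=- P2=-
Op 5: best P0=NH1 P1=- P2=NH3
Op 6: best P0=NH1 P1=- P2=NH3
Op 7: best P0=NH1 P1=- P2=-
Op 8: best P0=NH1 P1=- P2=-
Op 9: best P0=NH1 P1=- P2=-
Op 10: best P0=NH1 P1=NH3 P2=-
Op 11: best P0=NH1 P1=NH3 P2=-
Op 12: best P0=NH3 P1=NH3 P2=-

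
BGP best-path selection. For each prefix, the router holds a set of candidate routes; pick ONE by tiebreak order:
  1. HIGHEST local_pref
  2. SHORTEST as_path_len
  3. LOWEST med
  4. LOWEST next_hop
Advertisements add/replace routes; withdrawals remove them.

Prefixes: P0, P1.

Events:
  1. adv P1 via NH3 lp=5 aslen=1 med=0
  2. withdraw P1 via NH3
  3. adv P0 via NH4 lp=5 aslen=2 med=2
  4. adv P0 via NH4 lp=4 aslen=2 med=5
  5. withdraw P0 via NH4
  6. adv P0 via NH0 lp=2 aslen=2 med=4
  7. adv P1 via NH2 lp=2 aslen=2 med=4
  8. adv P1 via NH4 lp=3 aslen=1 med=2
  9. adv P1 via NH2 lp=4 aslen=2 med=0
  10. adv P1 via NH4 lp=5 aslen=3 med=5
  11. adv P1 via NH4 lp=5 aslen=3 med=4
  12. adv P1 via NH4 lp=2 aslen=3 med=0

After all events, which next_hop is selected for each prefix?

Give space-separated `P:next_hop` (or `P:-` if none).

Answer: P0:NH0 P1:NH2

Derivation:
Op 1: best P0=- P1=NH3
Op 2: best P0=- P1=-
Op 3: best P0=NH4 P1=-
Op 4: best P0=NH4 P1=-
Op 5: best P0=- P1=-
Op 6: best P0=NH0 P1=-
Op 7: best P0=NH0 P1=NH2
Op 8: best P0=NH0 P1=NH4
Op 9: best P0=NH0 P1=NH2
Op 10: best P0=NH0 P1=NH4
Op 11: best P0=NH0 P1=NH4
Op 12: best P0=NH0 P1=NH2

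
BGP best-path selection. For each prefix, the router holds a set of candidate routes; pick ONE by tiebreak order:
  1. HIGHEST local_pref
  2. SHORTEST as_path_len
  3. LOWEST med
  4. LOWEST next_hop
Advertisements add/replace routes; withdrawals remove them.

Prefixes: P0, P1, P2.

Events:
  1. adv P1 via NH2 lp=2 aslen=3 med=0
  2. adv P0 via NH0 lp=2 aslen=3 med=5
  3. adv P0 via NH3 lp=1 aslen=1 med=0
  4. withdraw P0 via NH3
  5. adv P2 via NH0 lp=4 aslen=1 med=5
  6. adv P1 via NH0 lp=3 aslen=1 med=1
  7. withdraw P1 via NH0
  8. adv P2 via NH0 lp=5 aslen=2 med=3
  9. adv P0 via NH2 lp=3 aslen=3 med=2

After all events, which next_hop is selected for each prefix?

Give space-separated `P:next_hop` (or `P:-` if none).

Op 1: best P0=- P1=NH2 P2=-
Op 2: best P0=NH0 P1=NH2 P2=-
Op 3: best P0=NH0 P1=NH2 P2=-
Op 4: best P0=NH0 P1=NH2 P2=-
Op 5: best P0=NH0 P1=NH2 P2=NH0
Op 6: best P0=NH0 P1=NH0 P2=NH0
Op 7: best P0=NH0 P1=NH2 P2=NH0
Op 8: best P0=NH0 P1=NH2 P2=NH0
Op 9: best P0=NH2 P1=NH2 P2=NH0

Answer: P0:NH2 P1:NH2 P2:NH0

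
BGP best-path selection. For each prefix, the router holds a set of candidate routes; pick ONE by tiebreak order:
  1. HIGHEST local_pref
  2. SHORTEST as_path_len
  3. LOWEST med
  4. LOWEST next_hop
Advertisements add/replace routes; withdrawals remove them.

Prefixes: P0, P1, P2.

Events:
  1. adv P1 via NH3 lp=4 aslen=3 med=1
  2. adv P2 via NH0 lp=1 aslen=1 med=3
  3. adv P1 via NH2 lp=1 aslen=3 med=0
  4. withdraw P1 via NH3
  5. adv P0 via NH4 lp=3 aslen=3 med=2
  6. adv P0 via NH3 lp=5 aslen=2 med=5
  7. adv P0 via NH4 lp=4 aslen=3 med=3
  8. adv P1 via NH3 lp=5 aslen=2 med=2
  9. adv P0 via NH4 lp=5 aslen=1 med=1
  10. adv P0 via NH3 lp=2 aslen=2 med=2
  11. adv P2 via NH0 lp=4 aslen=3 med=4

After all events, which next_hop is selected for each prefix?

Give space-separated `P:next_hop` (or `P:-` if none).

Answer: P0:NH4 P1:NH3 P2:NH0

Derivation:
Op 1: best P0=- P1=NH3 P2=-
Op 2: best P0=- P1=NH3 P2=NH0
Op 3: best P0=- P1=NH3 P2=NH0
Op 4: best P0=- P1=NH2 P2=NH0
Op 5: best P0=NH4 P1=NH2 P2=NH0
Op 6: best P0=NH3 P1=NH2 P2=NH0
Op 7: best P0=NH3 P1=NH2 P2=NH0
Op 8: best P0=NH3 P1=NH3 P2=NH0
Op 9: best P0=NH4 P1=NH3 P2=NH0
Op 10: best P0=NH4 P1=NH3 P2=NH0
Op 11: best P0=NH4 P1=NH3 P2=NH0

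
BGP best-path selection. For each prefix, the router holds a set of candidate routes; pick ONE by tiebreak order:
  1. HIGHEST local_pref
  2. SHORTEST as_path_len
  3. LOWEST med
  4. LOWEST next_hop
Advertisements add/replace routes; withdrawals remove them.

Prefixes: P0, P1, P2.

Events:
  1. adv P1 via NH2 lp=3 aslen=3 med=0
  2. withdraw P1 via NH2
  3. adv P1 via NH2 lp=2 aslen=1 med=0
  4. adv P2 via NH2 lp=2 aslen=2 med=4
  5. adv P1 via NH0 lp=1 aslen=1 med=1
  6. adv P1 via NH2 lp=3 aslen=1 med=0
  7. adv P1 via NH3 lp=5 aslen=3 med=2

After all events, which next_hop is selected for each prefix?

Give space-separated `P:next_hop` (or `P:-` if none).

Op 1: best P0=- P1=NH2 P2=-
Op 2: best P0=- P1=- P2=-
Op 3: best P0=- P1=NH2 P2=-
Op 4: best P0=- P1=NH2 P2=NH2
Op 5: best P0=- P1=NH2 P2=NH2
Op 6: best P0=- P1=NH2 P2=NH2
Op 7: best P0=- P1=NH3 P2=NH2

Answer: P0:- P1:NH3 P2:NH2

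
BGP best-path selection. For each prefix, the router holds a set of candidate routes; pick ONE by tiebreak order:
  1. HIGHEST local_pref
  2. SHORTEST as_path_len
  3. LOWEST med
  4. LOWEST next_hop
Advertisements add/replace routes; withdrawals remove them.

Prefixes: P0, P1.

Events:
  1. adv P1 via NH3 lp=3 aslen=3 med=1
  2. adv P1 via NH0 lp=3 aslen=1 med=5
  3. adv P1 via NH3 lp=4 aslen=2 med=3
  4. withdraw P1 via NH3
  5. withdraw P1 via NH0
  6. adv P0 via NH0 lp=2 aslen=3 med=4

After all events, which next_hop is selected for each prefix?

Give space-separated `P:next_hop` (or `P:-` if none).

Answer: P0:NH0 P1:-

Derivation:
Op 1: best P0=- P1=NH3
Op 2: best P0=- P1=NH0
Op 3: best P0=- P1=NH3
Op 4: best P0=- P1=NH0
Op 5: best P0=- P1=-
Op 6: best P0=NH0 P1=-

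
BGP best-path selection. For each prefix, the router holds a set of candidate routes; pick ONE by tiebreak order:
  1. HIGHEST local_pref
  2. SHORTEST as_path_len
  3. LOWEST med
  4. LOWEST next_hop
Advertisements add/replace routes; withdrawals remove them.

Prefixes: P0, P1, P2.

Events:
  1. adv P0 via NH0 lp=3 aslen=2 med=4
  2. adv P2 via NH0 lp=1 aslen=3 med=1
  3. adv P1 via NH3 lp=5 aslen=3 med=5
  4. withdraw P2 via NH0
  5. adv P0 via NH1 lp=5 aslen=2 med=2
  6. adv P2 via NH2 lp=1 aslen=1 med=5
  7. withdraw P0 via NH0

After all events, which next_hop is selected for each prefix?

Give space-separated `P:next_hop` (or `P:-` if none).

Op 1: best P0=NH0 P1=- P2=-
Op 2: best P0=NH0 P1=- P2=NH0
Op 3: best P0=NH0 P1=NH3 P2=NH0
Op 4: best P0=NH0 P1=NH3 P2=-
Op 5: best P0=NH1 P1=NH3 P2=-
Op 6: best P0=NH1 P1=NH3 P2=NH2
Op 7: best P0=NH1 P1=NH3 P2=NH2

Answer: P0:NH1 P1:NH3 P2:NH2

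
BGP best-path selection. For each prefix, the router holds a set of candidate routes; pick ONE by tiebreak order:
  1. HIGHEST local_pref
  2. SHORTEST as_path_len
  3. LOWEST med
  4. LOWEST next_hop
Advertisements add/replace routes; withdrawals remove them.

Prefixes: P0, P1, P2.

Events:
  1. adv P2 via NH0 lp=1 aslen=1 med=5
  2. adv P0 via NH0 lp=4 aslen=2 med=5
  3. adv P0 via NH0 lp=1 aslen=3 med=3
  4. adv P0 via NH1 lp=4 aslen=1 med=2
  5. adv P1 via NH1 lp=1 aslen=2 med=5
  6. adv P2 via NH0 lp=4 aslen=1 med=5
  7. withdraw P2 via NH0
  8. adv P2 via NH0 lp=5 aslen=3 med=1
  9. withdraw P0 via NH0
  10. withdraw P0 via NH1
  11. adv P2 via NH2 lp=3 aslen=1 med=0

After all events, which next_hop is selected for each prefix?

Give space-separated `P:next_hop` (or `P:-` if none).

Answer: P0:- P1:NH1 P2:NH0

Derivation:
Op 1: best P0=- P1=- P2=NH0
Op 2: best P0=NH0 P1=- P2=NH0
Op 3: best P0=NH0 P1=- P2=NH0
Op 4: best P0=NH1 P1=- P2=NH0
Op 5: best P0=NH1 P1=NH1 P2=NH0
Op 6: best P0=NH1 P1=NH1 P2=NH0
Op 7: best P0=NH1 P1=NH1 P2=-
Op 8: best P0=NH1 P1=NH1 P2=NH0
Op 9: best P0=NH1 P1=NH1 P2=NH0
Op 10: best P0=- P1=NH1 P2=NH0
Op 11: best P0=- P1=NH1 P2=NH0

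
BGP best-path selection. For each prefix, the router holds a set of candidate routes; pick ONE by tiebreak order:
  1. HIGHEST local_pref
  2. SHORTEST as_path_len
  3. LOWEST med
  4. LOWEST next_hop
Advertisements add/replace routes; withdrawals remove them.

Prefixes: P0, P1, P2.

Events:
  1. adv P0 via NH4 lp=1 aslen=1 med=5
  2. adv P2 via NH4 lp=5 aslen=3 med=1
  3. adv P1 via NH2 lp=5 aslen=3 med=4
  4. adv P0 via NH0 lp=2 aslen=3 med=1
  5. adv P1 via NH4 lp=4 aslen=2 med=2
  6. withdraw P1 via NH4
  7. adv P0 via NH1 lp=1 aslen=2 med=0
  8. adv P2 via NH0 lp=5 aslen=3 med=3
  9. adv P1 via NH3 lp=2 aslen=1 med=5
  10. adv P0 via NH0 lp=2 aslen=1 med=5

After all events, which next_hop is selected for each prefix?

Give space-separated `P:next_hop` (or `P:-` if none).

Op 1: best P0=NH4 P1=- P2=-
Op 2: best P0=NH4 P1=- P2=NH4
Op 3: best P0=NH4 P1=NH2 P2=NH4
Op 4: best P0=NH0 P1=NH2 P2=NH4
Op 5: best P0=NH0 P1=NH2 P2=NH4
Op 6: best P0=NH0 P1=NH2 P2=NH4
Op 7: best P0=NH0 P1=NH2 P2=NH4
Op 8: best P0=NH0 P1=NH2 P2=NH4
Op 9: best P0=NH0 P1=NH2 P2=NH4
Op 10: best P0=NH0 P1=NH2 P2=NH4

Answer: P0:NH0 P1:NH2 P2:NH4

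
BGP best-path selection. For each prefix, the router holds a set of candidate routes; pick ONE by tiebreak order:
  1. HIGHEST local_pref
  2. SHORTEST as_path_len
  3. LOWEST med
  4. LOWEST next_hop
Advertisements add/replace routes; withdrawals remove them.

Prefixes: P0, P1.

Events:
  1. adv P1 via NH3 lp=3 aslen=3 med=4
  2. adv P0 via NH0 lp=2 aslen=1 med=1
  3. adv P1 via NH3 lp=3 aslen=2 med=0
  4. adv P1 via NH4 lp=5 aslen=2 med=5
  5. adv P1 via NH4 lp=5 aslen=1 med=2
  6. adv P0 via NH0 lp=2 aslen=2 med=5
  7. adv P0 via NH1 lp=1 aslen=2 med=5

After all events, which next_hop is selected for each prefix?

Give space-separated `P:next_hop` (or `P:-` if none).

Answer: P0:NH0 P1:NH4

Derivation:
Op 1: best P0=- P1=NH3
Op 2: best P0=NH0 P1=NH3
Op 3: best P0=NH0 P1=NH3
Op 4: best P0=NH0 P1=NH4
Op 5: best P0=NH0 P1=NH4
Op 6: best P0=NH0 P1=NH4
Op 7: best P0=NH0 P1=NH4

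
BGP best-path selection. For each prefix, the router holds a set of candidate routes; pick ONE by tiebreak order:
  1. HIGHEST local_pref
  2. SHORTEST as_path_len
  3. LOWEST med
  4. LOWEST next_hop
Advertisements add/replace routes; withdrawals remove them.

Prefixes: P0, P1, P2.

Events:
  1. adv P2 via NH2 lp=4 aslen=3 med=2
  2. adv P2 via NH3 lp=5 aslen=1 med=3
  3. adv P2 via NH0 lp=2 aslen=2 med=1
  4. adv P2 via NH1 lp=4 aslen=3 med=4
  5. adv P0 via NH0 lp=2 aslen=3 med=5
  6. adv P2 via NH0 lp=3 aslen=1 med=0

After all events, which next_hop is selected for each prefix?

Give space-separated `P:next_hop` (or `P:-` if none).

Op 1: best P0=- P1=- P2=NH2
Op 2: best P0=- P1=- P2=NH3
Op 3: best P0=- P1=- P2=NH3
Op 4: best P0=- P1=- P2=NH3
Op 5: best P0=NH0 P1=- P2=NH3
Op 6: best P0=NH0 P1=- P2=NH3

Answer: P0:NH0 P1:- P2:NH3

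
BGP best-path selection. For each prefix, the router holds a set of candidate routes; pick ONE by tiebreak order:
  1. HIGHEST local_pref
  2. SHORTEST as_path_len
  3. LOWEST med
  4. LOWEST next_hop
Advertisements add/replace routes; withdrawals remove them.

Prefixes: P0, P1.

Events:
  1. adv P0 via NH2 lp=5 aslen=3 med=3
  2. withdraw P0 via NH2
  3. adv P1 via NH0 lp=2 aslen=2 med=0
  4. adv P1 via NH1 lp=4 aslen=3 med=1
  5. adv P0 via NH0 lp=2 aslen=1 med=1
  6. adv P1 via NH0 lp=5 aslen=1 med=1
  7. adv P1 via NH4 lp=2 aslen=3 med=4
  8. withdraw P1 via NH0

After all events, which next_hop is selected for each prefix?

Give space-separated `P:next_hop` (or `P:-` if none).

Answer: P0:NH0 P1:NH1

Derivation:
Op 1: best P0=NH2 P1=-
Op 2: best P0=- P1=-
Op 3: best P0=- P1=NH0
Op 4: best P0=- P1=NH1
Op 5: best P0=NH0 P1=NH1
Op 6: best P0=NH0 P1=NH0
Op 7: best P0=NH0 P1=NH0
Op 8: best P0=NH0 P1=NH1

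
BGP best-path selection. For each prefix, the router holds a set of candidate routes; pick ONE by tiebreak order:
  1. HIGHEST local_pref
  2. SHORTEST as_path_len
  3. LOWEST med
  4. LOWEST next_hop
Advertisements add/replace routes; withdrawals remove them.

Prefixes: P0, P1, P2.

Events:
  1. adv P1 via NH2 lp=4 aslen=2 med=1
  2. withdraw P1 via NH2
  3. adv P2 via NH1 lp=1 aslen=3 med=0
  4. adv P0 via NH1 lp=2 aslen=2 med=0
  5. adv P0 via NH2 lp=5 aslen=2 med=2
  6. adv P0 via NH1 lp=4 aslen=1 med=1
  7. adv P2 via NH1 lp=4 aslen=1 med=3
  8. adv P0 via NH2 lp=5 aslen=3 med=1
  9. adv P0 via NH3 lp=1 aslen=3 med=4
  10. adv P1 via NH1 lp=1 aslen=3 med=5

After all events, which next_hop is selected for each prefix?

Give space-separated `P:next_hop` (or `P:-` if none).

Answer: P0:NH2 P1:NH1 P2:NH1

Derivation:
Op 1: best P0=- P1=NH2 P2=-
Op 2: best P0=- P1=- P2=-
Op 3: best P0=- P1=- P2=NH1
Op 4: best P0=NH1 P1=- P2=NH1
Op 5: best P0=NH2 P1=- P2=NH1
Op 6: best P0=NH2 P1=- P2=NH1
Op 7: best P0=NH2 P1=- P2=NH1
Op 8: best P0=NH2 P1=- P2=NH1
Op 9: best P0=NH2 P1=- P2=NH1
Op 10: best P0=NH2 P1=NH1 P2=NH1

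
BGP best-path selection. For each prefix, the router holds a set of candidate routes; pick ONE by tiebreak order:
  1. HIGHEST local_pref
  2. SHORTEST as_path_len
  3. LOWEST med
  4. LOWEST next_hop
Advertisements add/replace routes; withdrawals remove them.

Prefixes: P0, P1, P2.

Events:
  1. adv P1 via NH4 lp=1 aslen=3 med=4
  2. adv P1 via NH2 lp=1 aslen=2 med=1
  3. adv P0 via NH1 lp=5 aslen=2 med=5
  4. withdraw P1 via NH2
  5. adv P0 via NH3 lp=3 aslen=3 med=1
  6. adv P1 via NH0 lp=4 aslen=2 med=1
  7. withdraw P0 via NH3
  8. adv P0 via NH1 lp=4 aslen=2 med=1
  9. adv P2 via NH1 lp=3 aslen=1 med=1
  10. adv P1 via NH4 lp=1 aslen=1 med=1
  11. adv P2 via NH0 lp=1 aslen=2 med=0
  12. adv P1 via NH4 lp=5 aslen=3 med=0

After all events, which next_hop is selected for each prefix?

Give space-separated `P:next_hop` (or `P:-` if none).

Answer: P0:NH1 P1:NH4 P2:NH1

Derivation:
Op 1: best P0=- P1=NH4 P2=-
Op 2: best P0=- P1=NH2 P2=-
Op 3: best P0=NH1 P1=NH2 P2=-
Op 4: best P0=NH1 P1=NH4 P2=-
Op 5: best P0=NH1 P1=NH4 P2=-
Op 6: best P0=NH1 P1=NH0 P2=-
Op 7: best P0=NH1 P1=NH0 P2=-
Op 8: best P0=NH1 P1=NH0 P2=-
Op 9: best P0=NH1 P1=NH0 P2=NH1
Op 10: best P0=NH1 P1=NH0 P2=NH1
Op 11: best P0=NH1 P1=NH0 P2=NH1
Op 12: best P0=NH1 P1=NH4 P2=NH1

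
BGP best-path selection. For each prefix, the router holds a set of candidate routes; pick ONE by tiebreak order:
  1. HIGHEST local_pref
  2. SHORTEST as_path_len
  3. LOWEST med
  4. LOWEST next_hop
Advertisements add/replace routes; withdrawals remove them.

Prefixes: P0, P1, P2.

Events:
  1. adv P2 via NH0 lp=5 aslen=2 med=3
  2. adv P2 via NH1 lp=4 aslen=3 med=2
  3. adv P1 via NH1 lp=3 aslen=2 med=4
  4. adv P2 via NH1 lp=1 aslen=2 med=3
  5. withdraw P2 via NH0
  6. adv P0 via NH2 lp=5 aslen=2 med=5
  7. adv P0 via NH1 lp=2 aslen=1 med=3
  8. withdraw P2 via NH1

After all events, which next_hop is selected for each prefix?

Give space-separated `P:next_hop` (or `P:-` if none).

Answer: P0:NH2 P1:NH1 P2:-

Derivation:
Op 1: best P0=- P1=- P2=NH0
Op 2: best P0=- P1=- P2=NH0
Op 3: best P0=- P1=NH1 P2=NH0
Op 4: best P0=- P1=NH1 P2=NH0
Op 5: best P0=- P1=NH1 P2=NH1
Op 6: best P0=NH2 P1=NH1 P2=NH1
Op 7: best P0=NH2 P1=NH1 P2=NH1
Op 8: best P0=NH2 P1=NH1 P2=-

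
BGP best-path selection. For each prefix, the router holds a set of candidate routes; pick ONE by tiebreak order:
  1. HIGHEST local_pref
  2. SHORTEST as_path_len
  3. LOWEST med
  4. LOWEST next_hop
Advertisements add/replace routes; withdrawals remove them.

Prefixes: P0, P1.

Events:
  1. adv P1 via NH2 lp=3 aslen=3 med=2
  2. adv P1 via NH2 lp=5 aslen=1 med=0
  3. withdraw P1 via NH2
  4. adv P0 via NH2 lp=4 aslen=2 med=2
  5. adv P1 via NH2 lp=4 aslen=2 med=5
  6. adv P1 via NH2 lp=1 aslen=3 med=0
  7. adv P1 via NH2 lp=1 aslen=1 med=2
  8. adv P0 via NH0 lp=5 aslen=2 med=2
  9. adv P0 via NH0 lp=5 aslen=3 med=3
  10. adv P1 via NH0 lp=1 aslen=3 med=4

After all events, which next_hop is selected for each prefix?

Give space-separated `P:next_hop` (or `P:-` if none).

Answer: P0:NH0 P1:NH2

Derivation:
Op 1: best P0=- P1=NH2
Op 2: best P0=- P1=NH2
Op 3: best P0=- P1=-
Op 4: best P0=NH2 P1=-
Op 5: best P0=NH2 P1=NH2
Op 6: best P0=NH2 P1=NH2
Op 7: best P0=NH2 P1=NH2
Op 8: best P0=NH0 P1=NH2
Op 9: best P0=NH0 P1=NH2
Op 10: best P0=NH0 P1=NH2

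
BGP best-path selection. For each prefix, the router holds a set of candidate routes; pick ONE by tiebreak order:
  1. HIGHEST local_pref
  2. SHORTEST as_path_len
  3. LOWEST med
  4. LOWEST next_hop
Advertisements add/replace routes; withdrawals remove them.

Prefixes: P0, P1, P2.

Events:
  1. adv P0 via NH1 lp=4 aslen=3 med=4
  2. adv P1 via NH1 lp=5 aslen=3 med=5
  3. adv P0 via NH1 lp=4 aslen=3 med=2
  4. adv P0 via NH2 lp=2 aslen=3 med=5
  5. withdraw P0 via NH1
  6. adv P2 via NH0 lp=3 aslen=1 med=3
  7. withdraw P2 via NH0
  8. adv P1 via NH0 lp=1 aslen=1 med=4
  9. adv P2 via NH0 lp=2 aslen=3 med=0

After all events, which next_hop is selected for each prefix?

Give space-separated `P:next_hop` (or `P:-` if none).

Op 1: best P0=NH1 P1=- P2=-
Op 2: best P0=NH1 P1=NH1 P2=-
Op 3: best P0=NH1 P1=NH1 P2=-
Op 4: best P0=NH1 P1=NH1 P2=-
Op 5: best P0=NH2 P1=NH1 P2=-
Op 6: best P0=NH2 P1=NH1 P2=NH0
Op 7: best P0=NH2 P1=NH1 P2=-
Op 8: best P0=NH2 P1=NH1 P2=-
Op 9: best P0=NH2 P1=NH1 P2=NH0

Answer: P0:NH2 P1:NH1 P2:NH0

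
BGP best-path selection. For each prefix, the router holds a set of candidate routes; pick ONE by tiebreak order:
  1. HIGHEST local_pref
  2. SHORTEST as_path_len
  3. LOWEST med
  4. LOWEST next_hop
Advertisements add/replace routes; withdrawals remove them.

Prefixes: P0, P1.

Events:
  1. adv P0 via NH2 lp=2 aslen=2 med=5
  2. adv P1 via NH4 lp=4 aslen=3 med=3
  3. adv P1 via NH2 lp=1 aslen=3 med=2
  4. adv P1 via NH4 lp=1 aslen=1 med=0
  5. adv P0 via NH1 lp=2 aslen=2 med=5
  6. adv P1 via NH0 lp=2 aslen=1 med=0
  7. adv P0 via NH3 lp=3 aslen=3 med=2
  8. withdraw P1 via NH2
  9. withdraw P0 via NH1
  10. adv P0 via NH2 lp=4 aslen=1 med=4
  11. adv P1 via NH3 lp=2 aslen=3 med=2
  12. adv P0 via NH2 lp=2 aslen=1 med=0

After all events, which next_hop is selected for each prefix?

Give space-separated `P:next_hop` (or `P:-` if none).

Answer: P0:NH3 P1:NH0

Derivation:
Op 1: best P0=NH2 P1=-
Op 2: best P0=NH2 P1=NH4
Op 3: best P0=NH2 P1=NH4
Op 4: best P0=NH2 P1=NH4
Op 5: best P0=NH1 P1=NH4
Op 6: best P0=NH1 P1=NH0
Op 7: best P0=NH3 P1=NH0
Op 8: best P0=NH3 P1=NH0
Op 9: best P0=NH3 P1=NH0
Op 10: best P0=NH2 P1=NH0
Op 11: best P0=NH2 P1=NH0
Op 12: best P0=NH3 P1=NH0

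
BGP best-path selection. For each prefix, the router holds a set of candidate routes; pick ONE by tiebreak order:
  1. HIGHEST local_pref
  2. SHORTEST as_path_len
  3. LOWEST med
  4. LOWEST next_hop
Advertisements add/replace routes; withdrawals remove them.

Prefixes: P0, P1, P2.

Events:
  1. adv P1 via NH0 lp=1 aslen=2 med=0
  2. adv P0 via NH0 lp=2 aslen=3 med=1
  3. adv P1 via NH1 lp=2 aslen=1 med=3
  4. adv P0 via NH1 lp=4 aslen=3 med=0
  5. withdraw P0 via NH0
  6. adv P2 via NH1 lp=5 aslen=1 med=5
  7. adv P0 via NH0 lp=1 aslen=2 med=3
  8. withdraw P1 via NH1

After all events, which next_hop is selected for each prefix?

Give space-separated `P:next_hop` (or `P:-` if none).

Op 1: best P0=- P1=NH0 P2=-
Op 2: best P0=NH0 P1=NH0 P2=-
Op 3: best P0=NH0 P1=NH1 P2=-
Op 4: best P0=NH1 P1=NH1 P2=-
Op 5: best P0=NH1 P1=NH1 P2=-
Op 6: best P0=NH1 P1=NH1 P2=NH1
Op 7: best P0=NH1 P1=NH1 P2=NH1
Op 8: best P0=NH1 P1=NH0 P2=NH1

Answer: P0:NH1 P1:NH0 P2:NH1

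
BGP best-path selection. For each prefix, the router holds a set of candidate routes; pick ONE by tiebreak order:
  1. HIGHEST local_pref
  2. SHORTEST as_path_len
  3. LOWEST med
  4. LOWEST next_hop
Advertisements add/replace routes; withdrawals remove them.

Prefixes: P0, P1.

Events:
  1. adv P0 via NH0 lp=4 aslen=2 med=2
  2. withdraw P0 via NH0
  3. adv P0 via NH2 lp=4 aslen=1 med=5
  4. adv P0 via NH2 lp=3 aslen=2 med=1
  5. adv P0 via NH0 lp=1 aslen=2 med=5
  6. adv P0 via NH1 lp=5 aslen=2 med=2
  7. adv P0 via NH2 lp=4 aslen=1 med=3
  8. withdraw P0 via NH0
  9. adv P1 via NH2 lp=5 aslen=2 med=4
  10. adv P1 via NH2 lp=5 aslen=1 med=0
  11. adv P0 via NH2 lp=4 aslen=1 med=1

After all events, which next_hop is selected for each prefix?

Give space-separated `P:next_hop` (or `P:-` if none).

Answer: P0:NH1 P1:NH2

Derivation:
Op 1: best P0=NH0 P1=-
Op 2: best P0=- P1=-
Op 3: best P0=NH2 P1=-
Op 4: best P0=NH2 P1=-
Op 5: best P0=NH2 P1=-
Op 6: best P0=NH1 P1=-
Op 7: best P0=NH1 P1=-
Op 8: best P0=NH1 P1=-
Op 9: best P0=NH1 P1=NH2
Op 10: best P0=NH1 P1=NH2
Op 11: best P0=NH1 P1=NH2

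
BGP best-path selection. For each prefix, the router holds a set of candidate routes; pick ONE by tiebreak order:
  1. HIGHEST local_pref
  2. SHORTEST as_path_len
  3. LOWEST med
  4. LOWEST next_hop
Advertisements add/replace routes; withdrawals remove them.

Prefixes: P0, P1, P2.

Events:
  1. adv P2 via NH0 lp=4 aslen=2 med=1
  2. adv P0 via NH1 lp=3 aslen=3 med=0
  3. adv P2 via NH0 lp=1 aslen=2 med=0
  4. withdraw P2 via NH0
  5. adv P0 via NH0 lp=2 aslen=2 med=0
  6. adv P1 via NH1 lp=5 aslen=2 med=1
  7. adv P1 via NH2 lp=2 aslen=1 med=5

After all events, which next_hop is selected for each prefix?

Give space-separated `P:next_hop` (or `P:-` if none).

Op 1: best P0=- P1=- P2=NH0
Op 2: best P0=NH1 P1=- P2=NH0
Op 3: best P0=NH1 P1=- P2=NH0
Op 4: best P0=NH1 P1=- P2=-
Op 5: best P0=NH1 P1=- P2=-
Op 6: best P0=NH1 P1=NH1 P2=-
Op 7: best P0=NH1 P1=NH1 P2=-

Answer: P0:NH1 P1:NH1 P2:-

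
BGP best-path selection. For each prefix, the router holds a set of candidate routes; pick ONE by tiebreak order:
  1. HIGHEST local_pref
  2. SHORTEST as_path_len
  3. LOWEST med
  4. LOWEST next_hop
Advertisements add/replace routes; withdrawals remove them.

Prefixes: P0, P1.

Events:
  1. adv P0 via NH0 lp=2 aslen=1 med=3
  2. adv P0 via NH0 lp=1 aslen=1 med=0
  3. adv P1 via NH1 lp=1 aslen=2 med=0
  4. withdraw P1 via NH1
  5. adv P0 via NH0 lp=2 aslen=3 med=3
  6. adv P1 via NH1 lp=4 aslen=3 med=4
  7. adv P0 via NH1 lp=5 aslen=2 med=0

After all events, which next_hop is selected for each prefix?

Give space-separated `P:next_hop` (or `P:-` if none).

Op 1: best P0=NH0 P1=-
Op 2: best P0=NH0 P1=-
Op 3: best P0=NH0 P1=NH1
Op 4: best P0=NH0 P1=-
Op 5: best P0=NH0 P1=-
Op 6: best P0=NH0 P1=NH1
Op 7: best P0=NH1 P1=NH1

Answer: P0:NH1 P1:NH1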